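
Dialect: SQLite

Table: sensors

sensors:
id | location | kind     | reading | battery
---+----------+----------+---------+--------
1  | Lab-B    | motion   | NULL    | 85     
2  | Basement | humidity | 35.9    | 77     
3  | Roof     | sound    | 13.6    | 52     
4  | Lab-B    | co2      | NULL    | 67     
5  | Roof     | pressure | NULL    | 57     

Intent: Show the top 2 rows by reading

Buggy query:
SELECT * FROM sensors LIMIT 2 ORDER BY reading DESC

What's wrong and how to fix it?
Bug: LIMIT must come after ORDER BY

Fix: Sort with ORDER BY, then apply LIMIT

Corrected query:
SELECT * FROM sensors ORDER BY reading DESC LIMIT 2

Result:
id | location | kind     | reading | battery
---+----------+----------+---------+--------
2  | Basement | humidity | 35.9    | 77     
3  | Roof     | sound    | 13.6    | 52     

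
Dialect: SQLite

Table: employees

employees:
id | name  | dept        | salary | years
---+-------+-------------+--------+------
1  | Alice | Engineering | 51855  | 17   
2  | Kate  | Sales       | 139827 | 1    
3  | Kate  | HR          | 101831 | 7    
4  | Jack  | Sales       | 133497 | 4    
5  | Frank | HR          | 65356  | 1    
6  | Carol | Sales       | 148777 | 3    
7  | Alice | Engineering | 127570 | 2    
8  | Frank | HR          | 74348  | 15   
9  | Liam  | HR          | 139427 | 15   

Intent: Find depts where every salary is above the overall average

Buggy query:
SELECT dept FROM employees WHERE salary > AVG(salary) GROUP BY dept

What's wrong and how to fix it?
Bug: WHERE evaluates per row before aggregation, so AVG() is unavailable

Fix: Compute the overall average in a scalar subquery and compare each group's MIN against it in HAVING

Corrected query:
SELECT dept FROM employees GROUP BY dept HAVING MIN(salary) > (SELECT AVG(salary) FROM employees)

Result:
dept 
-----
Sales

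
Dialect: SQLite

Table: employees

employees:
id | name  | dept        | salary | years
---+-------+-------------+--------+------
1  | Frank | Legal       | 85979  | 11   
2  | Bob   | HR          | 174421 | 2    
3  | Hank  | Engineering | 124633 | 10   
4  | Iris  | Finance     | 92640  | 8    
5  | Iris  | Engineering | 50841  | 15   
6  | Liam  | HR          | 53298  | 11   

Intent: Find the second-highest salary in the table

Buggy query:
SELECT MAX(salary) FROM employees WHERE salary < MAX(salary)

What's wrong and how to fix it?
Bug: MAX(salary) on the right of the comparison is an aggregate-in-WHERE error

Fix: Put the inner MAX in a scalar subquery

Corrected query:
SELECT MAX(salary) FROM employees WHERE salary < (SELECT MAX(salary) FROM employees)

Result:
MAX(salary)
-----------
124633     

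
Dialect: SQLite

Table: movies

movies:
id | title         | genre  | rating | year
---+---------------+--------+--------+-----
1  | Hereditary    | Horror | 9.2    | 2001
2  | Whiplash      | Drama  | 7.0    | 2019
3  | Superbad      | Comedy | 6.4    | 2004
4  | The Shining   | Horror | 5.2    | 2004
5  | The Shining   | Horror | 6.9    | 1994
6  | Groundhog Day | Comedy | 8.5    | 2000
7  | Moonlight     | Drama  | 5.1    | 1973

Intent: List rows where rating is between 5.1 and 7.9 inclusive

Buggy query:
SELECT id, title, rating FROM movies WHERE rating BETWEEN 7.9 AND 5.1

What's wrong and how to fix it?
Bug: The bounds are reversed; BETWEEN a AND b requires a <= b to match anything

Fix: Write BETWEEN 5.1 AND 7.9

Corrected query:
SELECT id, title, rating FROM movies WHERE rating BETWEEN 5.1 AND 7.9

Result:
id | title       | rating
---+-------------+-------
2  | Whiplash    | 7     
3  | Superbad    | 6.4   
4  | The Shining | 5.2   
5  | The Shining | 6.9   
7  | Moonlight   | 5.1   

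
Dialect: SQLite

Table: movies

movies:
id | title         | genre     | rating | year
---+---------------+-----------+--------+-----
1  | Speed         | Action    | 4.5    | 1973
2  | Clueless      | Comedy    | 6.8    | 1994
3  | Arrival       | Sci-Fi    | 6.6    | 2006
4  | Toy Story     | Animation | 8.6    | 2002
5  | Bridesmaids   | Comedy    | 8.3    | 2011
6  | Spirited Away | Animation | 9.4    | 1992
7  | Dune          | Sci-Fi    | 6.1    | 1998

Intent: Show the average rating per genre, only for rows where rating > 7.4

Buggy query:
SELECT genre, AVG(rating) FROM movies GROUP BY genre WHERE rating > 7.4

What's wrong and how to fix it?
Bug: Row-level WHERE must come before GROUP BY in the clause order

Fix: Place WHERE between FROM and GROUP BY

Corrected query:
SELECT genre, AVG(rating) FROM movies WHERE rating > 7.4 GROUP BY genre

Result:
genre     | AVG(rating)
----------+------------
Animation | 9          
Comedy    | 8.3        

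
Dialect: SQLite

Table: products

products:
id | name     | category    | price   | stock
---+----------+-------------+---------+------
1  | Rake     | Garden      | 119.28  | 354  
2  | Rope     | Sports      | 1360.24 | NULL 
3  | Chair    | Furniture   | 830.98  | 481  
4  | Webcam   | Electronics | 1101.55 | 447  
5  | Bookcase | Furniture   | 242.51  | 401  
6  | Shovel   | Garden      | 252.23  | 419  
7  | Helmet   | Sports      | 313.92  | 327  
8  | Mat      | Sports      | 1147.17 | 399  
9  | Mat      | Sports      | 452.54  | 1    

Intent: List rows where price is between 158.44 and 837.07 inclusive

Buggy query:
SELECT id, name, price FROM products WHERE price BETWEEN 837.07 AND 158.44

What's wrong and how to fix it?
Bug: The bounds are reversed; BETWEEN a AND b requires a <= b to match anything

Fix: Swap the bounds so the smaller value comes first

Corrected query:
SELECT id, name, price FROM products WHERE price BETWEEN 158.44 AND 837.07

Result:
id | name     | price 
---+----------+-------
3  | Chair    | 830.98
5  | Bookcase | 242.51
6  | Shovel   | 252.23
7  | Helmet   | 313.92
9  | Mat      | 452.54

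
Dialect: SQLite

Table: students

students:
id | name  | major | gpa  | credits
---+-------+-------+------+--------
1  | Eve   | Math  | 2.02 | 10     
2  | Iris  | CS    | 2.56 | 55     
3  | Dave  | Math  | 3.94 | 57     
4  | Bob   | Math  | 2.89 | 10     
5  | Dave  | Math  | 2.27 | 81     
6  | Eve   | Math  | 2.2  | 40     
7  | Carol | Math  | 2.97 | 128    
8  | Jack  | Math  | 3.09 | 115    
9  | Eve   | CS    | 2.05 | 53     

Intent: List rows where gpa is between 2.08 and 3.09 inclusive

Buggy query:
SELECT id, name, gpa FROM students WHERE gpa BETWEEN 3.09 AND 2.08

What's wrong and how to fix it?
Bug: BETWEEN expects the lower bound first; with 3.09 AND 2.08 the range is empty

Fix: Swap the bounds so the smaller value comes first

Corrected query:
SELECT id, name, gpa FROM students WHERE gpa BETWEEN 2.08 AND 3.09

Result:
id | name  | gpa 
---+-------+-----
2  | Iris  | 2.56
4  | Bob   | 2.89
5  | Dave  | 2.27
6  | Eve   | 2.2 
7  | Carol | 2.97
8  | Jack  | 3.09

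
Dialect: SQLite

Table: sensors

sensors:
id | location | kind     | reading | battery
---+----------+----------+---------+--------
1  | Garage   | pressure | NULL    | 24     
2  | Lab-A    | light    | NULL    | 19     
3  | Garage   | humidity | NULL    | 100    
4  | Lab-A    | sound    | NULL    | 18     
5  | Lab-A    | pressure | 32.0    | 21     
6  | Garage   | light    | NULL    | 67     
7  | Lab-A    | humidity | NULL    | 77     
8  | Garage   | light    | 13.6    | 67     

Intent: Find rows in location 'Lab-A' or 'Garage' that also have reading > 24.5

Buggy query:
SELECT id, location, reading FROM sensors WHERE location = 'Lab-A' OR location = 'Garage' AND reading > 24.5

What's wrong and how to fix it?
Bug: Without parentheses, AND is evaluated before OR, so the reading filter only applies to the 'Garage' branch

Fix: Group the OR with parentheses (or use IN), then AND the threshold

Corrected query:
SELECT id, location, reading FROM sensors WHERE (location = 'Lab-A' OR location = 'Garage') AND reading > 24.5

Result:
id | location | reading
---+----------+--------
5  | Lab-A    | 32     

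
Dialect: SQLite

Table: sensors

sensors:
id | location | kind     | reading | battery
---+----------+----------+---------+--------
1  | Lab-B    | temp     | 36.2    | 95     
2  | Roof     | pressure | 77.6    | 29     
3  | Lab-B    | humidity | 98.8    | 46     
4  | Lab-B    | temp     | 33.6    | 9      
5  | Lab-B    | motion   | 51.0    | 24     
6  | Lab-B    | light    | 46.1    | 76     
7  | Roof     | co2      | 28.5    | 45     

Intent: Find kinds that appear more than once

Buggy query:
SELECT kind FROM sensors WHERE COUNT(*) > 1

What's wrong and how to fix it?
Bug: COUNT(*) is an aggregate and cannot be used in WHERE

Fix: GROUP BY kind, then filter groups with HAVING COUNT(*) > 1

Corrected query:
SELECT kind FROM sensors GROUP BY kind HAVING COUNT(*) > 1

Result:
kind
----
temp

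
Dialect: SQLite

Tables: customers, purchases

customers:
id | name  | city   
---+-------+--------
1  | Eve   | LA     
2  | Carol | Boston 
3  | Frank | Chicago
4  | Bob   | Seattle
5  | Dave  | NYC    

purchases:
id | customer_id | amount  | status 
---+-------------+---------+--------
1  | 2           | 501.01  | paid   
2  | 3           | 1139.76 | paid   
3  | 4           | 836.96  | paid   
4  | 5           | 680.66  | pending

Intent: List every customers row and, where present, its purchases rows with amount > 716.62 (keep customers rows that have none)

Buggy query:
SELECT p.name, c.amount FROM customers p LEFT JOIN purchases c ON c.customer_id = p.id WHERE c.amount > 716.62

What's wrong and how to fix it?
Bug: A WHERE condition on the right-hand table after LEFT JOIN drops unmatched parents

Fix: Move the right-table condition into the ON clause so unmatched parents are kept

Corrected query:
SELECT p.name, c.amount FROM customers p LEFT JOIN purchases c ON c.customer_id = p.id AND c.amount > 716.62

Result:
name  | amount 
------+--------
Eve   | NULL   
Carol | NULL   
Frank | 1139.76
Bob   | 836.96 
Dave  | NULL   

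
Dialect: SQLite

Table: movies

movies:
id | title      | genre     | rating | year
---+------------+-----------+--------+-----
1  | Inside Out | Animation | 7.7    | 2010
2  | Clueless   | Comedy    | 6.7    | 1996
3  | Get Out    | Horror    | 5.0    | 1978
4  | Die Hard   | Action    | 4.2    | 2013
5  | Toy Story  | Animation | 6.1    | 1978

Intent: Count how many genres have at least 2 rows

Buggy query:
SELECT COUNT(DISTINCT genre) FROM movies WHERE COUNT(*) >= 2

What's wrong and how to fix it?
Bug: WHERE filters individual rows, not groups, so a group-level COUNT is invalid there

Fix: Use a subquery that GROUPs and filters with HAVING, then count its rows

Corrected query:
SELECT COUNT(*) FROM (SELECT genre FROM movies GROUP BY genre HAVING COUNT(*) >= 2)

Result:
COUNT(*)
--------
1       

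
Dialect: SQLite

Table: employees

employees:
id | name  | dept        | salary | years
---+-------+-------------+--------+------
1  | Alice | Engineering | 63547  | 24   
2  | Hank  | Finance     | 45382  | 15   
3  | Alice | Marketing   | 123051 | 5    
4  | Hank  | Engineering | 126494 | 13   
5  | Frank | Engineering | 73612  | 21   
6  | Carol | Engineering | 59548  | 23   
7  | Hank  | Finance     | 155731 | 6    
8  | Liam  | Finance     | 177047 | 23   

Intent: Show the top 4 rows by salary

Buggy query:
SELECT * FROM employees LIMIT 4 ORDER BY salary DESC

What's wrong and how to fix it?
Bug: LIMIT must come after ORDER BY

Fix: Swap the clauses: ORDER BY first, then LIMIT

Corrected query:
SELECT * FROM employees ORDER BY salary DESC LIMIT 4

Result:
id | name  | dept        | salary | years
---+-------+-------------+--------+------
8  | Liam  | Finance     | 177047 | 23   
7  | Hank  | Finance     | 155731 | 6    
4  | Hank  | Engineering | 126494 | 13   
3  | Alice | Marketing   | 123051 | 5    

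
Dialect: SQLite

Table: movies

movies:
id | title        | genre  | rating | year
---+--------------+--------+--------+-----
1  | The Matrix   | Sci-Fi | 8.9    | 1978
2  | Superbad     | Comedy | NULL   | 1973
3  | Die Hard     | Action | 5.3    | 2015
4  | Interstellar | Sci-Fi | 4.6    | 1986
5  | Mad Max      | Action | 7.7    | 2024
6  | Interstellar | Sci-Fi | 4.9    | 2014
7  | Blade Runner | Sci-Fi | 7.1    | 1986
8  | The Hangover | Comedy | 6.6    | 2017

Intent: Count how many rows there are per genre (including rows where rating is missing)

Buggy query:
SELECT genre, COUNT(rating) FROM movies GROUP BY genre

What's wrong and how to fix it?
Bug: COUNT(column) counts non-NULL values only; rows with NULL rating aren't counted

Fix: Replace COUNT(rating) with COUNT(*)

Corrected query:
SELECT genre, COUNT(*) FROM movies GROUP BY genre

Result:
genre  | COUNT(*)
-------+---------
Action | 2       
Comedy | 2       
Sci-Fi | 4       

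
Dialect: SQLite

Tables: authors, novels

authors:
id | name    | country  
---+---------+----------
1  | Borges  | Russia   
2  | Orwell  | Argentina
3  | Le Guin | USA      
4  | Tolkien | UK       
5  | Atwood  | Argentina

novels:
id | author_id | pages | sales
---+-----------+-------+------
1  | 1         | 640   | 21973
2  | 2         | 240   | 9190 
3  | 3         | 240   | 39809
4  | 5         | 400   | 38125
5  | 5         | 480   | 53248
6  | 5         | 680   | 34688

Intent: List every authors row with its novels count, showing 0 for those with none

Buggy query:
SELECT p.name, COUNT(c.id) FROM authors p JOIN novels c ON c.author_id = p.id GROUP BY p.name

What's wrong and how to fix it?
Bug: INNER JOIN drops authors rows that have no matching novels rows

Fix: Switch to LEFT JOIN to retain unmatched parent rows

Corrected query:
SELECT p.name, COUNT(c.id) FROM authors p LEFT JOIN novels c ON c.author_id = p.id GROUP BY p.name

Result:
name    | COUNT(c.id)
--------+------------
Atwood  | 3          
Borges  | 1          
Le Guin | 1          
Orwell  | 1          
Tolkien | 0          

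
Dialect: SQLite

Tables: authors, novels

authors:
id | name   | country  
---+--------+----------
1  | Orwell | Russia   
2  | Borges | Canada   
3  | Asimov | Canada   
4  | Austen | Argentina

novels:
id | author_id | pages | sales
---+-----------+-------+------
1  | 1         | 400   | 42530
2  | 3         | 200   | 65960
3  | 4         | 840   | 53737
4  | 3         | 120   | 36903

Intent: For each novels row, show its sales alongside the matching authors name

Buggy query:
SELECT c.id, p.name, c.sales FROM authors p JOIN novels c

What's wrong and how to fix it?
Bug: JOIN with no ON clause produces a cartesian product; every novels row pairs with every authors row

Fix: Specify the join condition linking the foreign key to the parent id

Corrected query:
SELECT c.id, p.name, c.sales FROM authors p JOIN novels c ON c.author_id = p.id

Result:
id | name   | sales
---+--------+------
1  | Orwell | 42530
2  | Asimov | 65960
3  | Austen | 53737
4  | Asimov | 36903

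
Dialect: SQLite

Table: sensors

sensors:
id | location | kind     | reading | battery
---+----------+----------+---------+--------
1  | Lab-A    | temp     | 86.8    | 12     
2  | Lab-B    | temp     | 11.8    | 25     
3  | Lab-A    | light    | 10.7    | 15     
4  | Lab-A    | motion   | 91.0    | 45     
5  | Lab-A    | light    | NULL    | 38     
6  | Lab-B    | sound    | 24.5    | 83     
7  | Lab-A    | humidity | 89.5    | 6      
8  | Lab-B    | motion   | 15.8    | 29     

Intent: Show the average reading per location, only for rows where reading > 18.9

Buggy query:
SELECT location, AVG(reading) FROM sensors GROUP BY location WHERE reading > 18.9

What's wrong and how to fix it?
Bug: Row-level WHERE must come before GROUP BY in the clause order

Fix: Move the WHERE clause before GROUP BY

Corrected query:
SELECT location, AVG(reading) FROM sensors WHERE reading > 18.9 GROUP BY location

Result:
location | AVG(reading)
---------+-------------
Lab-A    | 89.1        
Lab-B    | 24.5        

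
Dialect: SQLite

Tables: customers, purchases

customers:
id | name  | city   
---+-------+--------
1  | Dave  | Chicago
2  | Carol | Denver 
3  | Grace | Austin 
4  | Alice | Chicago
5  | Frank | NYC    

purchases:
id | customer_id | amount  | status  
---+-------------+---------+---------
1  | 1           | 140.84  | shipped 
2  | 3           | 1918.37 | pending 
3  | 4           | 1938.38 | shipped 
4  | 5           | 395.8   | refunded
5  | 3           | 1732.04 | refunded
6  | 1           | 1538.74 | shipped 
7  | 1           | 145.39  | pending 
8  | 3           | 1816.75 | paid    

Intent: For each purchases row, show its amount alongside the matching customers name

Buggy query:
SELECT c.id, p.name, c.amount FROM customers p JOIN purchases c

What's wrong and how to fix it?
Bug: JOIN with no ON clause produces a cartesian product; every purchases row pairs with every customers row

Fix: Specify the join condition linking the foreign key to the parent id

Corrected query:
SELECT c.id, p.name, c.amount FROM customers p JOIN purchases c ON c.customer_id = p.id

Result:
id | name  | amount 
---+-------+--------
1  | Dave  | 140.84 
2  | Grace | 1918.37
3  | Alice | 1938.38
4  | Frank | 395.8  
5  | Grace | 1732.04
6  | Dave  | 1538.74
7  | Dave  | 145.39 
8  | Grace | 1816.75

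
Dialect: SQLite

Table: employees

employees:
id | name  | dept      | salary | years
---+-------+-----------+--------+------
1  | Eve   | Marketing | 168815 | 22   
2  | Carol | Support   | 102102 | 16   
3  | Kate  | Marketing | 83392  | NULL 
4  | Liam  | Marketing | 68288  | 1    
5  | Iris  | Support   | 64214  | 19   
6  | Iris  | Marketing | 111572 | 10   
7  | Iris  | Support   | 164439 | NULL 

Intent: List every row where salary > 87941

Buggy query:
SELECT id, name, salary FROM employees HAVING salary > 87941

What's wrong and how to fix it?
Bug: HAVING filters the output of aggregation, but this query has no GROUP BY and no aggregate functions, so SQLite rejects it (HAVING clause on a non-aggregate query); the condition here is per row

Fix: Use WHERE for row-level filtering

Corrected query:
SELECT id, name, salary FROM employees WHERE salary > 87941

Result:
id | name  | salary
---+-------+-------
1  | Eve   | 168815
2  | Carol | 102102
6  | Iris  | 111572
7  | Iris  | 164439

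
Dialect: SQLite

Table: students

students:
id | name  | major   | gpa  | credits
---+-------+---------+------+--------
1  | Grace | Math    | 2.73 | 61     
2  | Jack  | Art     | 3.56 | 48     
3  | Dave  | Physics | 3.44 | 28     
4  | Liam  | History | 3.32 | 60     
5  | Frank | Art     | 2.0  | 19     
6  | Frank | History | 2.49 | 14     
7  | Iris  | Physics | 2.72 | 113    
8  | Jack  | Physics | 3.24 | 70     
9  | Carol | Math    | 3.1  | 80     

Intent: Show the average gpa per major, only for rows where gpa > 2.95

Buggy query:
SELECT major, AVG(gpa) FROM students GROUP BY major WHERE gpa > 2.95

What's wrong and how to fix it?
Bug: WHERE cannot follow GROUP BY

Fix: Move the WHERE clause before GROUP BY

Corrected query:
SELECT major, AVG(gpa) FROM students WHERE gpa > 2.95 GROUP BY major

Result:
major   | AVG(gpa)
--------+---------
Art     | 3.56    
History | 3.32    
Math    | 3.1     
Physics | 3.34    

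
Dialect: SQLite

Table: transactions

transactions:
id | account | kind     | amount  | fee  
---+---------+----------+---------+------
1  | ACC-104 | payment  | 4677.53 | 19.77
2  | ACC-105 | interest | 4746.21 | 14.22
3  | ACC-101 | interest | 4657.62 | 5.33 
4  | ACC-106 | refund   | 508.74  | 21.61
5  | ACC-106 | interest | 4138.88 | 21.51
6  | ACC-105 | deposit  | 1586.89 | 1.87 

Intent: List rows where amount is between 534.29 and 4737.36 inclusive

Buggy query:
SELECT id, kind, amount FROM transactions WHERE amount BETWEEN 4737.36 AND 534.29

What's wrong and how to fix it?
Bug: The bounds are reversed; BETWEEN a AND b requires a <= b to match anything

Fix: Swap the bounds so the smaller value comes first

Corrected query:
SELECT id, kind, amount FROM transactions WHERE amount BETWEEN 534.29 AND 4737.36

Result:
id | kind     | amount 
---+----------+--------
1  | payment  | 4677.53
3  | interest | 4657.62
5  | interest | 4138.88
6  | deposit  | 1586.89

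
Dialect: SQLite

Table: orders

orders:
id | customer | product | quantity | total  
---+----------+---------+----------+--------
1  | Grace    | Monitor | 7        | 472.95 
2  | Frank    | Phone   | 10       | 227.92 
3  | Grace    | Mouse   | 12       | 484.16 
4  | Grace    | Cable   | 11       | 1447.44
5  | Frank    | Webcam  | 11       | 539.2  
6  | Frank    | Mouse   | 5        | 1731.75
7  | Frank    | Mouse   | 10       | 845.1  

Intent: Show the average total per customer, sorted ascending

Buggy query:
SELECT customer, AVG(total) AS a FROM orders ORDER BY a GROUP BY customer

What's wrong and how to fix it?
Bug: GROUP BY must precede ORDER BY

Fix: Reorder: SELECT … FROM … GROUP BY … ORDER BY …

Corrected query:
SELECT customer, AVG(total) AS a FROM orders GROUP BY customer ORDER BY a

Result:
customer | a         
---------+-----------
Grace    | 801.516667
Frank    | 835.9925  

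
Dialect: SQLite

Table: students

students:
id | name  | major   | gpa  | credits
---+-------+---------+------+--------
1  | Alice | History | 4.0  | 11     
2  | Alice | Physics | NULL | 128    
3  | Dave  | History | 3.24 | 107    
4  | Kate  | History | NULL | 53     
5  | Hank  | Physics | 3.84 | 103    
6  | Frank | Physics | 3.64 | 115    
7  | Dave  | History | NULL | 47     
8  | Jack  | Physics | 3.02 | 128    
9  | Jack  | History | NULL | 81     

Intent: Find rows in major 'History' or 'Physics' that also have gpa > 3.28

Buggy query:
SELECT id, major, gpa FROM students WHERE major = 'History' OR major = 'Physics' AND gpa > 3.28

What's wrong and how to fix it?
Bug: Without parentheses, AND is evaluated before OR, so the gpa filter only applies to the 'Physics' branch

Fix: Add parentheses around the OR so the AND applies to both alternatives

Corrected query:
SELECT id, major, gpa FROM students WHERE (major = 'History' OR major = 'Physics') AND gpa > 3.28

Result:
id | major   | gpa 
---+---------+-----
1  | History | 4   
5  | Physics | 3.84
6  | Physics | 3.64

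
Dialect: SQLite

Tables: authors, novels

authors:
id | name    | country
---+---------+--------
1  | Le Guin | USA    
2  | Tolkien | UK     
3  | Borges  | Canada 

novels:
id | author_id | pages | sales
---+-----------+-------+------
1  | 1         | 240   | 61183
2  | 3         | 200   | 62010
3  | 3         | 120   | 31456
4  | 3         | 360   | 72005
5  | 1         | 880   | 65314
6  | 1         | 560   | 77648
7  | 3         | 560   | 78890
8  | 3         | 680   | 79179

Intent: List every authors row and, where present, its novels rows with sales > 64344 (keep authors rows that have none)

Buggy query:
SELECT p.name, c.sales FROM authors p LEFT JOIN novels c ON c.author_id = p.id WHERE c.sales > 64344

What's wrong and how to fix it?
Bug: A WHERE condition on the right-hand table after LEFT JOIN drops unmatched parents

Fix: Put 'c.sales > 64344' in the JOIN's ON clause instead of WHERE

Corrected query:
SELECT p.name, c.sales FROM authors p LEFT JOIN novels c ON c.author_id = p.id AND c.sales > 64344

Result:
name    | sales
--------+------
Le Guin | 65314
Le Guin | 77648
Tolkien | NULL 
Borges  | 72005
Borges  | 78890
Borges  | 79179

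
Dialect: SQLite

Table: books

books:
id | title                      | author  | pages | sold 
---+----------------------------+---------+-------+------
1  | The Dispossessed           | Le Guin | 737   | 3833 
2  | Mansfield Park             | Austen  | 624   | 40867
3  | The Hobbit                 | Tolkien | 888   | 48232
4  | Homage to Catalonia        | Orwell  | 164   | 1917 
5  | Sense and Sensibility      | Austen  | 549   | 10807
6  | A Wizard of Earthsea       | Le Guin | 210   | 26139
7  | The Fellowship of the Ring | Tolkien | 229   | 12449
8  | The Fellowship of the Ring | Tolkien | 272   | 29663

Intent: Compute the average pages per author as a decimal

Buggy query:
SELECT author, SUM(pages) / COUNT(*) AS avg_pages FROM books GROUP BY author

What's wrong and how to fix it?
Bug: Both operands are integers, so '/' performs integer division and truncates

Fix: Cast one side to REAL so the division keeps the fractional part

Corrected query:
SELECT author, SUM(pages) * 1.0 / COUNT(*) AS avg_pages FROM books GROUP BY author

Result:
author  | avg_pages
--------+----------
Austen  | 586.5    
Le Guin | 473.5    
Orwell  | 164      
Tolkien | 463      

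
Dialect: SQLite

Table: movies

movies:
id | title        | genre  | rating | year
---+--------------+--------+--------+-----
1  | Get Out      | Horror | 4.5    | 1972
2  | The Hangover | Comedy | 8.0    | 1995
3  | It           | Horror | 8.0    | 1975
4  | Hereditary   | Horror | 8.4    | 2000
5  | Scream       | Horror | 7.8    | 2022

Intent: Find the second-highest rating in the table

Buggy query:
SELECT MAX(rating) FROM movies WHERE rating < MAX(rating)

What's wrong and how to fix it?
Bug: MAX(rating) on the right of the comparison is an aggregate-in-WHERE error

Fix: Put the inner MAX in a scalar subquery

Corrected query:
SELECT MAX(rating) FROM movies WHERE rating < (SELECT MAX(rating) FROM movies)

Result:
MAX(rating)
-----------
8          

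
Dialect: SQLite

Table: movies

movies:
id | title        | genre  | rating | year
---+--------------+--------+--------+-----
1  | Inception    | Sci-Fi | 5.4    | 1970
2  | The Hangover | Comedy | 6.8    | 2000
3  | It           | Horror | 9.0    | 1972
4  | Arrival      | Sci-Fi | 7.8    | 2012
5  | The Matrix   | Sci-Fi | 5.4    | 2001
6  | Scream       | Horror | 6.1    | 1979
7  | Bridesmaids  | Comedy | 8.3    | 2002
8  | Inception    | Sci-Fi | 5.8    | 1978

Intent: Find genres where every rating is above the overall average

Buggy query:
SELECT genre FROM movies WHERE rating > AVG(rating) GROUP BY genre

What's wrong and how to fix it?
Bug: WHERE evaluates per row before aggregation, so AVG() is unavailable

Fix: Compute the overall average in a scalar subquery and compare each group's MIN against it in HAVING

Corrected query:
SELECT genre FROM movies GROUP BY genre HAVING MIN(rating) > (SELECT AVG(rating) FROM movies)

Result:
(no rows)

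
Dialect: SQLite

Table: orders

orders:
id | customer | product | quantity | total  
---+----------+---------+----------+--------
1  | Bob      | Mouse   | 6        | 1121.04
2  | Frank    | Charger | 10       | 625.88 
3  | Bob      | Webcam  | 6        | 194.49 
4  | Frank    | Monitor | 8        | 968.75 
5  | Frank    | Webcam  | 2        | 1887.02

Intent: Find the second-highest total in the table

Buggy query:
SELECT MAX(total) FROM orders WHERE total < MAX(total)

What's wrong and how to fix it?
Bug: MAX(total) on the right of the comparison is an aggregate-in-WHERE error

Fix: Put the inner MAX in a scalar subquery

Corrected query:
SELECT MAX(total) FROM orders WHERE total < (SELECT MAX(total) FROM orders)

Result:
MAX(total)
----------
1121.04   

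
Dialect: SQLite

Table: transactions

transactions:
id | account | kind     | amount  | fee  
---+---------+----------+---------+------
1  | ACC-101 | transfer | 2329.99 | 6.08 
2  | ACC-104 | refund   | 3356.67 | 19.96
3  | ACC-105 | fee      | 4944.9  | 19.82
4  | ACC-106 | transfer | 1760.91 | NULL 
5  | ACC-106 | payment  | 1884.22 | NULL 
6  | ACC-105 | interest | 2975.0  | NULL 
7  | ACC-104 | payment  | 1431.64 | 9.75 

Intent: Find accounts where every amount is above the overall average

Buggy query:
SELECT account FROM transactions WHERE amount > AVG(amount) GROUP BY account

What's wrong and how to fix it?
Bug: AVG() is an aggregate; it can't sit directly in WHERE

Fix: Use a subquery for AVG and a HAVING MIN(...) filter so the condition holds for every row in the group

Corrected query:
SELECT account FROM transactions GROUP BY account HAVING MIN(amount) > (SELECT AVG(amount) FROM transactions)

Result:
account
-------
ACC-105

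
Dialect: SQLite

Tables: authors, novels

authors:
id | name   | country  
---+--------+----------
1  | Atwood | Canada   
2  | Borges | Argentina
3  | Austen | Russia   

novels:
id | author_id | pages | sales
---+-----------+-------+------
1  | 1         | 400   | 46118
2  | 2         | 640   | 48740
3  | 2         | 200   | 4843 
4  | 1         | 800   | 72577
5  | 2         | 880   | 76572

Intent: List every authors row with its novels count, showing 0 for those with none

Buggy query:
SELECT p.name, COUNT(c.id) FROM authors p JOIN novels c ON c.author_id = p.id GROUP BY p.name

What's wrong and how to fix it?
Bug: An inner join excludes parents with zero children

Fix: Use LEFT JOIN so parents without children still appear (COUNT(c.id) gives 0)

Corrected query:
SELECT p.name, COUNT(c.id) FROM authors p LEFT JOIN novels c ON c.author_id = p.id GROUP BY p.name

Result:
name   | COUNT(c.id)
-------+------------
Atwood | 2          
Austen | 0          
Borges | 3          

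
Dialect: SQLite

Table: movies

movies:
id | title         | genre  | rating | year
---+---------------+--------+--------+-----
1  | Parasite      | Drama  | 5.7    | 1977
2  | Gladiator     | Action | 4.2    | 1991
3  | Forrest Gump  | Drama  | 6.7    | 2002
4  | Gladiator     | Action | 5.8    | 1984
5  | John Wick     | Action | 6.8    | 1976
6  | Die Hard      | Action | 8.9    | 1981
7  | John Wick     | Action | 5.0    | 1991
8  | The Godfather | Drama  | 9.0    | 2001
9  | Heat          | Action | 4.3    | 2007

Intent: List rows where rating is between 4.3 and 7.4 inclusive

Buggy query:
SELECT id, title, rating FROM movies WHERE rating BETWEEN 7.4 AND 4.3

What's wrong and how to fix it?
Bug: BETWEEN expects the lower bound first; with 7.4 AND 4.3 the range is empty

Fix: Swap the bounds so the smaller value comes first

Corrected query:
SELECT id, title, rating FROM movies WHERE rating BETWEEN 4.3 AND 7.4

Result:
id | title        | rating
---+--------------+-------
1  | Parasite     | 5.7   
3  | Forrest Gump | 6.7   
4  | Gladiator    | 5.8   
5  | John Wick    | 6.8   
7  | John Wick    | 5     
9  | Heat         | 4.3   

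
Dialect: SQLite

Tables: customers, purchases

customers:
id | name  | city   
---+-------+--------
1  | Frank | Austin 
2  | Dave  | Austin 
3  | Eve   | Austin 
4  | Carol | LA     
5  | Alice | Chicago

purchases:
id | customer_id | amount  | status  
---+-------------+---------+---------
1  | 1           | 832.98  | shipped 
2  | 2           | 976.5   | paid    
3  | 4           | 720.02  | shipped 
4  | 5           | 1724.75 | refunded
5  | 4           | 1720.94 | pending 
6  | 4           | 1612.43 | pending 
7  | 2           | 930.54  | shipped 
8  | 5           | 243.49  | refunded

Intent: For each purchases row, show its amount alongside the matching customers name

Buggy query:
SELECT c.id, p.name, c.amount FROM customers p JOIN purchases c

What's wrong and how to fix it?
Bug: Missing join condition: each purchases row is matched to all customers rows instead of just its own

Fix: Add ON c.customer_id = p.id to the JOIN

Corrected query:
SELECT c.id, p.name, c.amount FROM customers p JOIN purchases c ON c.customer_id = p.id

Result:
id | name  | amount 
---+-------+--------
1  | Frank | 832.98 
2  | Dave  | 976.5  
3  | Carol | 720.02 
4  | Alice | 1724.75
5  | Carol | 1720.94
6  | Carol | 1612.43
7  | Dave  | 930.54 
8  | Alice | 243.49 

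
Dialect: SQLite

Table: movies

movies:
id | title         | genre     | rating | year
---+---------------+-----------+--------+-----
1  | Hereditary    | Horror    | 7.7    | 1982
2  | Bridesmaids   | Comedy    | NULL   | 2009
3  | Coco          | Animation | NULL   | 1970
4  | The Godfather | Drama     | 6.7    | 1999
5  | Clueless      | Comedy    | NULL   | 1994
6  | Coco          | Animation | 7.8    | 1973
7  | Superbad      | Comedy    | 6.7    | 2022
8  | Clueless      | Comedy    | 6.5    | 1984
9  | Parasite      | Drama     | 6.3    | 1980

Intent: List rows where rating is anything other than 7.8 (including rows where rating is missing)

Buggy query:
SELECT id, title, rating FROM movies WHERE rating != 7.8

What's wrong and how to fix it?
Bug: 'rating != 7.8' is unknown when rating is NULL, so NULL rows are silently excluded

Fix: Add an explicit OR rating IS NULL to include the missing-value rows

Corrected query:
SELECT id, title, rating FROM movies WHERE rating != 7.8 OR rating IS NULL

Result:
id | title         | rating
---+---------------+-------
1  | Hereditary    | 7.7   
2  | Bridesmaids   | NULL  
3  | Coco          | NULL  
4  | The Godfather | 6.7   
5  | Clueless      | NULL  
7  | Superbad      | 6.7   
8  | Clueless      | 6.5   
9  | Parasite      | 6.3   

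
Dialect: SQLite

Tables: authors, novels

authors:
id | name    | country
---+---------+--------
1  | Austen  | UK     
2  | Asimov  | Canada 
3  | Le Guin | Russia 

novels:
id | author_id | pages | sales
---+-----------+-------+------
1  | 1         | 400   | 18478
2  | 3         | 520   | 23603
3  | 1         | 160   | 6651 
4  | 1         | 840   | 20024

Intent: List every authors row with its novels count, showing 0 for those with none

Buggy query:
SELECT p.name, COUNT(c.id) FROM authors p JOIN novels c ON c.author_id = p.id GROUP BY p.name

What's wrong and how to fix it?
Bug: INNER JOIN drops authors rows that have no matching novels rows

Fix: Switch to LEFT JOIN to retain unmatched parent rows

Corrected query:
SELECT p.name, COUNT(c.id) FROM authors p LEFT JOIN novels c ON c.author_id = p.id GROUP BY p.name

Result:
name    | COUNT(c.id)
--------+------------
Asimov  | 0          
Austen  | 3          
Le Guin | 1          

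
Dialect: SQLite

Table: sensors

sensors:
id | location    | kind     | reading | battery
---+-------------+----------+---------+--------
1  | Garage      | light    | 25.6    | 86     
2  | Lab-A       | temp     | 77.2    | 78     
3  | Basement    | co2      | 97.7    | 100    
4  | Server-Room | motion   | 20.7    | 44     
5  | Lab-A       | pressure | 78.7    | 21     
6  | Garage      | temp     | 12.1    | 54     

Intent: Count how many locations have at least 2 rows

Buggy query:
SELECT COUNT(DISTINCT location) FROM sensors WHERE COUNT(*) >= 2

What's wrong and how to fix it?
Bug: WHERE filters individual rows, not groups, so a group-level COUNT is invalid there

Fix: Use a subquery that GROUPs and filters with HAVING, then count its rows

Corrected query:
SELECT COUNT(*) FROM (SELECT location FROM sensors GROUP BY location HAVING COUNT(*) >= 2)

Result:
COUNT(*)
--------
2       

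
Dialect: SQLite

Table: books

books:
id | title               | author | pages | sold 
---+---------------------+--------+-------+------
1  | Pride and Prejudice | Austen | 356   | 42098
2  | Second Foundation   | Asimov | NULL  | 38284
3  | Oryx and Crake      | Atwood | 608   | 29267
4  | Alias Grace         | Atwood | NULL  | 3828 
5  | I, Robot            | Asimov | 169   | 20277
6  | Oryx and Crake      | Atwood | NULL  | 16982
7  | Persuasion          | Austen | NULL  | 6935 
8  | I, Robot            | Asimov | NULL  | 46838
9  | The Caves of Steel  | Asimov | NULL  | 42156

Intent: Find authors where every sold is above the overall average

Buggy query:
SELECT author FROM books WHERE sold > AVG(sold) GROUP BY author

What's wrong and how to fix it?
Bug: AVG() is an aggregate; it can't sit directly in WHERE

Fix: Use a subquery for AVG and a HAVING MIN(...) filter so the condition holds for every row in the group

Corrected query:
SELECT author FROM books GROUP BY author HAVING MIN(sold) > (SELECT AVG(sold) FROM books)

Result:
(no rows)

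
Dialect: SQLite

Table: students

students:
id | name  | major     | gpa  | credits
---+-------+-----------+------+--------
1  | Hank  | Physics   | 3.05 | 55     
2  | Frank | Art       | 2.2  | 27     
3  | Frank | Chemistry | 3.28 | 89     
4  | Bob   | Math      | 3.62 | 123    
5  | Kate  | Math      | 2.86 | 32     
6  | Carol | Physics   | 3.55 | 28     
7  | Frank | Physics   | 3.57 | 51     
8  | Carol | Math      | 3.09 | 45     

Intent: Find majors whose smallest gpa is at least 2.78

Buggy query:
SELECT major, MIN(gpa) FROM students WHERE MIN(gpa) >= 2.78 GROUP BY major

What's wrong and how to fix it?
Bug: Aggregates like MIN are computed per group after WHERE runs

Fix: Replace WHERE with HAVING after the GROUP BY

Corrected query:
SELECT major, MIN(gpa) FROM students GROUP BY major HAVING MIN(gpa) >= 2.78

Result:
major     | MIN(gpa)
----------+---------
Chemistry | 3.28    
Math      | 2.86    
Physics   | 3.05    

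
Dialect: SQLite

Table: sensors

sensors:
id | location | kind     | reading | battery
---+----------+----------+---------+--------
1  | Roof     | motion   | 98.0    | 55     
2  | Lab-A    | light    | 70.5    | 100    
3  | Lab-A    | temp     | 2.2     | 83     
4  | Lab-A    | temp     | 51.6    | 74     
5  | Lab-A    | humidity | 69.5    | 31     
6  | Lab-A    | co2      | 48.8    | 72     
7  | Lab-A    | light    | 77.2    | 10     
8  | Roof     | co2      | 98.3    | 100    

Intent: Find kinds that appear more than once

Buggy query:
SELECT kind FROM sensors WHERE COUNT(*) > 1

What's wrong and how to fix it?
Bug: WHERE can't reference COUNT(*); aggregates are computed after WHERE

Fix: GROUP BY kind, then filter groups with HAVING COUNT(*) > 1

Corrected query:
SELECT kind FROM sensors GROUP BY kind HAVING COUNT(*) > 1

Result:
kind 
-----
co2  
light
temp 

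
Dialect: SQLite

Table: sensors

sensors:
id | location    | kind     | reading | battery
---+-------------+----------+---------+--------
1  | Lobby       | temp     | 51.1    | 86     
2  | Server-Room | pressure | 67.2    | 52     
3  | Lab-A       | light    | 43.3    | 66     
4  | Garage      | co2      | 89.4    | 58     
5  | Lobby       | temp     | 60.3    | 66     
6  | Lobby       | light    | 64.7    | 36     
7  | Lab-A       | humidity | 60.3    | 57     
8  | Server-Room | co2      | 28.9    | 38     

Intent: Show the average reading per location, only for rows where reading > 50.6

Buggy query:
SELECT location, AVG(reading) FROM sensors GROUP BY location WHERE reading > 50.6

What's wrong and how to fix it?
Bug: Row-level WHERE must come before GROUP BY in the clause order

Fix: Move the WHERE clause before GROUP BY

Corrected query:
SELECT location, AVG(reading) FROM sensors WHERE reading > 50.6 GROUP BY location

Result:
location    | AVG(reading)
------------+-------------
Garage      | 89.4        
Lab-A       | 60.3        
Lobby       | 58.7        
Server-Room | 67.2        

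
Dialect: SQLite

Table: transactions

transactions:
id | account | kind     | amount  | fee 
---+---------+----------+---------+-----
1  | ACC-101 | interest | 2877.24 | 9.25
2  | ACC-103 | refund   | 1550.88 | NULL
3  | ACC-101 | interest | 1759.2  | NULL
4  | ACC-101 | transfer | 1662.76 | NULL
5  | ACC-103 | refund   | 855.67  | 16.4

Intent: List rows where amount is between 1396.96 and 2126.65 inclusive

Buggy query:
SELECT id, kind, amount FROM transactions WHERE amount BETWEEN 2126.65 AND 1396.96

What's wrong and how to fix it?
Bug: The bounds are reversed; BETWEEN a AND b requires a <= b to match anything

Fix: Write BETWEEN 1396.96 AND 2126.65

Corrected query:
SELECT id, kind, amount FROM transactions WHERE amount BETWEEN 1396.96 AND 2126.65

Result:
id | kind     | amount 
---+----------+--------
2  | refund   | 1550.88
3  | interest | 1759.2 
4  | transfer | 1662.76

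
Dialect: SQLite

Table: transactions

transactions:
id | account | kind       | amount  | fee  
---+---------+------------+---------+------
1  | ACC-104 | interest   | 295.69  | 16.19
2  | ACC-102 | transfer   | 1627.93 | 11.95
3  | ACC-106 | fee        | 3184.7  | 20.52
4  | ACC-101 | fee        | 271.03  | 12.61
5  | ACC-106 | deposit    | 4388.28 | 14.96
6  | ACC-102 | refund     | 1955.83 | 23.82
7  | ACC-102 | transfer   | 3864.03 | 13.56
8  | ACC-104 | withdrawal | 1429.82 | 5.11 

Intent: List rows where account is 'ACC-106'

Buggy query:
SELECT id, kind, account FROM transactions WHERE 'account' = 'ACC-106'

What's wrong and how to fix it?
Bug: Single quotes denote string literals in SQL; the column name is being compared as a constant string

Fix: Remove the quotes around the column name (or use double quotes for an identifier)

Corrected query:
SELECT id, kind, account FROM transactions WHERE account = 'ACC-106'

Result:
id | kind    | account
---+---------+--------
3  | fee     | ACC-106
5  | deposit | ACC-106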